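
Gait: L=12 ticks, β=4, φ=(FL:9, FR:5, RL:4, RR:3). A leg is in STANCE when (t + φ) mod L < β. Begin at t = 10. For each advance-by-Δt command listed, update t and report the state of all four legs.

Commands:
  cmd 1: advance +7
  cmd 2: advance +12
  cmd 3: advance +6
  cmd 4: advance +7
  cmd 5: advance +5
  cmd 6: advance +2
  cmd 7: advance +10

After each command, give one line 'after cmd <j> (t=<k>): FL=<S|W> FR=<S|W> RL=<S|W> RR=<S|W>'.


start t=10: FL=W FR=S RL=S RR=S
cmd 1: advance +7 → t=17, phase=(2,10,9,8) → FL=S FR=W RL=W RR=W
cmd 2: advance +12 → t=29, phase=(2,10,9,8) → FL=S FR=W RL=W RR=W
cmd 3: advance +6 → t=35, phase=(8,4,3,2) → FL=W FR=W RL=S RR=S
cmd 4: advance +7 → t=42, phase=(3,11,10,9) → FL=S FR=W RL=W RR=W
cmd 5: advance +5 → t=47, phase=(8,4,3,2) → FL=W FR=W RL=S RR=S
cmd 6: advance +2 → t=49, phase=(10,6,5,4) → FL=W FR=W RL=W RR=W
cmd 7: advance +10 → t=59, phase=(8,4,3,2) → FL=W FR=W RL=S RR=S

after cmd 1 (t=17): FL=S FR=W RL=W RR=W
after cmd 2 (t=29): FL=S FR=W RL=W RR=W
after cmd 3 (t=35): FL=W FR=W RL=S RR=S
after cmd 4 (t=42): FL=S FR=W RL=W RR=W
after cmd 5 (t=47): FL=W FR=W RL=S RR=S
after cmd 6 (t=49): FL=W FR=W RL=W RR=W
after cmd 7 (t=59): FL=W FR=W RL=S RR=S


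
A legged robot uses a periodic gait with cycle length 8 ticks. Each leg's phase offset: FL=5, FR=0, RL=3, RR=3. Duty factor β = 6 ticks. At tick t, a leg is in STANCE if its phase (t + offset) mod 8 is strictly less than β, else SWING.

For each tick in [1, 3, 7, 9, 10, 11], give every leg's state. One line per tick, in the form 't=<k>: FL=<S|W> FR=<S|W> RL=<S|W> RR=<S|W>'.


t=1: FL=W FR=S RL=S RR=S
t=3: FL=S FR=S RL=W RR=W
t=7: FL=S FR=W RL=S RR=S
t=9: FL=W FR=S RL=S RR=S
t=10: FL=W FR=S RL=S RR=S
t=11: FL=S FR=S RL=W RR=W

t=1: phase=(6,1,4,4) vs β=6 → FL=W FR=S RL=S RR=S
t=3: phase=(0,3,6,6) vs β=6 → FL=S FR=S RL=W RR=W
t=7: phase=(4,7,2,2) vs β=6 → FL=S FR=W RL=S RR=S
t=9: phase=(6,1,4,4) vs β=6 → FL=W FR=S RL=S RR=S
t=10: phase=(7,2,5,5) vs β=6 → FL=W FR=S RL=S RR=S
t=11: phase=(0,3,6,6) vs β=6 → FL=S FR=S RL=W RR=W


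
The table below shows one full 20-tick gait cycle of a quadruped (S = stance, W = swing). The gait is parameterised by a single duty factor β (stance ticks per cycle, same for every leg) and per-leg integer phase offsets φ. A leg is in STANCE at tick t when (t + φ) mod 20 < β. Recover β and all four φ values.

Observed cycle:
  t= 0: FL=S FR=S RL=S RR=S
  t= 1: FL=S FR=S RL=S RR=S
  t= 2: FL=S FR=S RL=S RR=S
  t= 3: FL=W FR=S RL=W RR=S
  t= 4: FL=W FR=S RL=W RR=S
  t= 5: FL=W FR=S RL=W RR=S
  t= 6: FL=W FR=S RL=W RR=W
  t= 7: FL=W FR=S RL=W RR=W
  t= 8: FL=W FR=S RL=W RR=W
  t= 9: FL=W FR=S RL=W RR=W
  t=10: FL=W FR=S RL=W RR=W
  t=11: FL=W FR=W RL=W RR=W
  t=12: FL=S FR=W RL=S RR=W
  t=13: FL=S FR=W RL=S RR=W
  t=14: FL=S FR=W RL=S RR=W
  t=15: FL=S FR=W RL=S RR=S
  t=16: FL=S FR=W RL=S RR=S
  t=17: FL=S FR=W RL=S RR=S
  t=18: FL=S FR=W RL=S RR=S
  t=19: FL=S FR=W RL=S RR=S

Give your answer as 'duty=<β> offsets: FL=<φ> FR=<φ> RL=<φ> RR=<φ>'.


duty=11 offsets: FL=8 FR=0 RL=8 RR=5

duty β = stance ticks per leg = 11
FL: stance ticks = 11; W→S at t=12 → φ=8
FR: stance ticks = 11; W→S at t=0 → φ=0
RL: stance ticks = 11; W→S at t=12 → φ=8
RR: stance ticks = 11; W→S at t=15 → φ=5


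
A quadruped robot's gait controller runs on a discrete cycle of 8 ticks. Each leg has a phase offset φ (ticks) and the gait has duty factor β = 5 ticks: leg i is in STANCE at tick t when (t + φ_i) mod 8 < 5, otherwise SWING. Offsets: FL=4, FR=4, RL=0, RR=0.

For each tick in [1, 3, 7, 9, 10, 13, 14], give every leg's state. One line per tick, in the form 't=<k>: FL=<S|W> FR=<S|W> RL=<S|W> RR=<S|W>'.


t=1: phase=(5,5,1,1) vs β=5 → FL=W FR=W RL=S RR=S
t=3: phase=(7,7,3,3) vs β=5 → FL=W FR=W RL=S RR=S
t=7: phase=(3,3,7,7) vs β=5 → FL=S FR=S RL=W RR=W
t=9: phase=(5,5,1,1) vs β=5 → FL=W FR=W RL=S RR=S
t=10: phase=(6,6,2,2) vs β=5 → FL=W FR=W RL=S RR=S
t=13: phase=(1,1,5,5) vs β=5 → FL=S FR=S RL=W RR=W
t=14: phase=(2,2,6,6) vs β=5 → FL=S FR=S RL=W RR=W

t=1: FL=W FR=W RL=S RR=S
t=3: FL=W FR=W RL=S RR=S
t=7: FL=S FR=S RL=W RR=W
t=9: FL=W FR=W RL=S RR=S
t=10: FL=W FR=W RL=S RR=S
t=13: FL=S FR=S RL=W RR=W
t=14: FL=S FR=S RL=W RR=W


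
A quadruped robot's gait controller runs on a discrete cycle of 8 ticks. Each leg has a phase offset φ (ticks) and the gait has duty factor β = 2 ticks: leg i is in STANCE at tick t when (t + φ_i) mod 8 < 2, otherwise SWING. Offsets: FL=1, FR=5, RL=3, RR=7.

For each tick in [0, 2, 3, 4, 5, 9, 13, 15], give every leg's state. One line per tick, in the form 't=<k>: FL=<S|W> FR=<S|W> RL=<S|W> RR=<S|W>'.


t=0: phase=(1,5,3,7) vs β=2 → FL=S FR=W RL=W RR=W
t=2: phase=(3,7,5,1) vs β=2 → FL=W FR=W RL=W RR=S
t=3: phase=(4,0,6,2) vs β=2 → FL=W FR=S RL=W RR=W
t=4: phase=(5,1,7,3) vs β=2 → FL=W FR=S RL=W RR=W
t=5: phase=(6,2,0,4) vs β=2 → FL=W FR=W RL=S RR=W
t=9: phase=(2,6,4,0) vs β=2 → FL=W FR=W RL=W RR=S
t=13: phase=(6,2,0,4) vs β=2 → FL=W FR=W RL=S RR=W
t=15: phase=(0,4,2,6) vs β=2 → FL=S FR=W RL=W RR=W

t=0: FL=S FR=W RL=W RR=W
t=2: FL=W FR=W RL=W RR=S
t=3: FL=W FR=S RL=W RR=W
t=4: FL=W FR=S RL=W RR=W
t=5: FL=W FR=W RL=S RR=W
t=9: FL=W FR=W RL=W RR=S
t=13: FL=W FR=W RL=S RR=W
t=15: FL=S FR=W RL=W RR=W


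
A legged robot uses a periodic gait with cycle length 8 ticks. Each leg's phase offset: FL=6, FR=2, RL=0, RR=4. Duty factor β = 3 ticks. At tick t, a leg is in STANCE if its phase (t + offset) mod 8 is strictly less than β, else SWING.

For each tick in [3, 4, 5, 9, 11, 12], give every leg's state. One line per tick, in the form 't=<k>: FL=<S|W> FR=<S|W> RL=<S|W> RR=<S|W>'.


t=3: phase=(1,5,3,7) vs β=3 → FL=S FR=W RL=W RR=W
t=4: phase=(2,6,4,0) vs β=3 → FL=S FR=W RL=W RR=S
t=5: phase=(3,7,5,1) vs β=3 → FL=W FR=W RL=W RR=S
t=9: phase=(7,3,1,5) vs β=3 → FL=W FR=W RL=S RR=W
t=11: phase=(1,5,3,7) vs β=3 → FL=S FR=W RL=W RR=W
t=12: phase=(2,6,4,0) vs β=3 → FL=S FR=W RL=W RR=S

t=3: FL=S FR=W RL=W RR=W
t=4: FL=S FR=W RL=W RR=S
t=5: FL=W FR=W RL=W RR=S
t=9: FL=W FR=W RL=S RR=W
t=11: FL=S FR=W RL=W RR=W
t=12: FL=S FR=W RL=W RR=S


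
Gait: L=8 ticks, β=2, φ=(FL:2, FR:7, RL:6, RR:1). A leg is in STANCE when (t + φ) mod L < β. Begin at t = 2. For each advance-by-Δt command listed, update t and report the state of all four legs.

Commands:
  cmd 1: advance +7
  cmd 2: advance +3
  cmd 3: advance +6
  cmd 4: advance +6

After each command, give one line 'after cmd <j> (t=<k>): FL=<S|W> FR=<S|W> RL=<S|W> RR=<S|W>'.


start t=2: FL=W FR=S RL=S RR=W
cmd 1: advance +7 → t=9, phase=(3,0,7,2) → FL=W FR=S RL=W RR=W
cmd 2: advance +3 → t=12, phase=(6,3,2,5) → FL=W FR=W RL=W RR=W
cmd 3: advance +6 → t=18, phase=(4,1,0,3) → FL=W FR=S RL=S RR=W
cmd 4: advance +6 → t=24, phase=(2,7,6,1) → FL=W FR=W RL=W RR=S

after cmd 1 (t=9): FL=W FR=S RL=W RR=W
after cmd 2 (t=12): FL=W FR=W RL=W RR=W
after cmd 3 (t=18): FL=W FR=S RL=S RR=W
after cmd 4 (t=24): FL=W FR=W RL=W RR=S


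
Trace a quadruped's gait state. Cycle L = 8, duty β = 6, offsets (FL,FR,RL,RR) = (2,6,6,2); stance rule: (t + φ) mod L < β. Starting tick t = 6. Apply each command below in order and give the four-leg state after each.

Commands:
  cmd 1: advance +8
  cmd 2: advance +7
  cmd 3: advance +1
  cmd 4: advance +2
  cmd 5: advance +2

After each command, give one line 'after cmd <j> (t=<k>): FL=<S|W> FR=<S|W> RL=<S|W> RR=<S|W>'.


start t=6: FL=S FR=S RL=S RR=S
cmd 1: advance +8 → t=14, phase=(0,4,4,0) → FL=S FR=S RL=S RR=S
cmd 2: advance +7 → t=21, phase=(7,3,3,7) → FL=W FR=S RL=S RR=W
cmd 3: advance +1 → t=22, phase=(0,4,4,0) → FL=S FR=S RL=S RR=S
cmd 4: advance +2 → t=24, phase=(2,6,6,2) → FL=S FR=W RL=W RR=S
cmd 5: advance +2 → t=26, phase=(4,0,0,4) → FL=S FR=S RL=S RR=S

after cmd 1 (t=14): FL=S FR=S RL=S RR=S
after cmd 2 (t=21): FL=W FR=S RL=S RR=W
after cmd 3 (t=22): FL=S FR=S RL=S RR=S
after cmd 4 (t=24): FL=S FR=W RL=W RR=S
after cmd 5 (t=26): FL=S FR=S RL=S RR=S


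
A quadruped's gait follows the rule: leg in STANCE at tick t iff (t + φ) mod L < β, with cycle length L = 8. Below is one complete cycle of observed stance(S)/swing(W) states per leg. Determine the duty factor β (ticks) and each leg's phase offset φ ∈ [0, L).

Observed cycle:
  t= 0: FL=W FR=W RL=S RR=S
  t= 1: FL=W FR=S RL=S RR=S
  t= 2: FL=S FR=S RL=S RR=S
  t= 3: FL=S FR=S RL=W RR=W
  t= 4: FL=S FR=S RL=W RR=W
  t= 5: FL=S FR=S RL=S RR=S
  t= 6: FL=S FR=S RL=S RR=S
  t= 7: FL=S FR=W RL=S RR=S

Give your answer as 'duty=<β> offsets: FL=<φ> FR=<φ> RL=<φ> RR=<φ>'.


duty=6 offsets: FL=6 FR=7 RL=3 RR=3

duty β = stance ticks per leg = 6
FL: stance ticks = 6; W→S at t=2 → φ=6
FR: stance ticks = 6; W→S at t=1 → φ=7
RL: stance ticks = 6; W→S at t=5 → φ=3
RR: stance ticks = 6; W→S at t=5 → φ=3


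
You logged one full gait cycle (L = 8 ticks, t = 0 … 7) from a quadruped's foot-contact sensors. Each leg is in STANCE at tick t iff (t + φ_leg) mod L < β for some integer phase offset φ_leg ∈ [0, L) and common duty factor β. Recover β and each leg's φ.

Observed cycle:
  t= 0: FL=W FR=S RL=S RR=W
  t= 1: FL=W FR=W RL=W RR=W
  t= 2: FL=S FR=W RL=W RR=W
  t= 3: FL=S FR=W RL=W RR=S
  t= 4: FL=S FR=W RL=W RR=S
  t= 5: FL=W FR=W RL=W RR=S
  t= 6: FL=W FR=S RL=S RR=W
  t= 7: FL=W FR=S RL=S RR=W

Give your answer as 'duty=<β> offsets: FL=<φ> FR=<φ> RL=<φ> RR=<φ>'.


duty=3 offsets: FL=6 FR=2 RL=2 RR=5

duty β = stance ticks per leg = 3
FL: stance ticks = 3; W→S at t=2 → φ=6
FR: stance ticks = 3; W→S at t=6 → φ=2
RL: stance ticks = 3; W→S at t=6 → φ=2
RR: stance ticks = 3; W→S at t=3 → φ=5


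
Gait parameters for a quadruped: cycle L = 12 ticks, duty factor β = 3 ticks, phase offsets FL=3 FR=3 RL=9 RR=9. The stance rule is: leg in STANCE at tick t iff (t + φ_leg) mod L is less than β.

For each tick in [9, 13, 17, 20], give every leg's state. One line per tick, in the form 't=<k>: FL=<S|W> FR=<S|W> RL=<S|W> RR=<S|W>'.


t=9: FL=S FR=S RL=W RR=W
t=13: FL=W FR=W RL=W RR=W
t=17: FL=W FR=W RL=S RR=S
t=20: FL=W FR=W RL=W RR=W

t=9: phase=(0,0,6,6) vs β=3 → FL=S FR=S RL=W RR=W
t=13: phase=(4,4,10,10) vs β=3 → FL=W FR=W RL=W RR=W
t=17: phase=(8,8,2,2) vs β=3 → FL=W FR=W RL=S RR=S
t=20: phase=(11,11,5,5) vs β=3 → FL=W FR=W RL=W RR=W


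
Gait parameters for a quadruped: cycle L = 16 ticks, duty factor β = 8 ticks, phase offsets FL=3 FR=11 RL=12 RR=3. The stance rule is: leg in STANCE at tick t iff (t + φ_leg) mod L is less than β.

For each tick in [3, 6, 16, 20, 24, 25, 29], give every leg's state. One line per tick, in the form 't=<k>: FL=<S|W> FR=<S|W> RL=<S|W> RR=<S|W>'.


t=3: phase=(6,14,15,6) vs β=8 → FL=S FR=W RL=W RR=S
t=6: phase=(9,1,2,9) vs β=8 → FL=W FR=S RL=S RR=W
t=16: phase=(3,11,12,3) vs β=8 → FL=S FR=W RL=W RR=S
t=20: phase=(7,15,0,7) vs β=8 → FL=S FR=W RL=S RR=S
t=24: phase=(11,3,4,11) vs β=8 → FL=W FR=S RL=S RR=W
t=25: phase=(12,4,5,12) vs β=8 → FL=W FR=S RL=S RR=W
t=29: phase=(0,8,9,0) vs β=8 → FL=S FR=W RL=W RR=S

t=3: FL=S FR=W RL=W RR=S
t=6: FL=W FR=S RL=S RR=W
t=16: FL=S FR=W RL=W RR=S
t=20: FL=S FR=W RL=S RR=S
t=24: FL=W FR=S RL=S RR=W
t=25: FL=W FR=S RL=S RR=W
t=29: FL=S FR=W RL=W RR=S


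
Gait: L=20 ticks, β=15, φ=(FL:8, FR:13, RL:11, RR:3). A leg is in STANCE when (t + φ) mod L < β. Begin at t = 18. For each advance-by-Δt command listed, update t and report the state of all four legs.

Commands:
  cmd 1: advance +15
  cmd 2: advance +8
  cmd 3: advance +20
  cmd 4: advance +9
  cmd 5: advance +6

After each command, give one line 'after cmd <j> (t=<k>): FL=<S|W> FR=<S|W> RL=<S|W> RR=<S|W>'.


start t=18: FL=S FR=S RL=S RR=S
cmd 1: advance +15 → t=33, phase=(1,6,4,16) → FL=S FR=S RL=S RR=W
cmd 2: advance +8 → t=41, phase=(9,14,12,4) → FL=S FR=S RL=S RR=S
cmd 3: advance +20 → t=61, phase=(9,14,12,4) → FL=S FR=S RL=S RR=S
cmd 4: advance +9 → t=70, phase=(18,3,1,13) → FL=W FR=S RL=S RR=S
cmd 5: advance +6 → t=76, phase=(4,9,7,19) → FL=S FR=S RL=S RR=W

after cmd 1 (t=33): FL=S FR=S RL=S RR=W
after cmd 2 (t=41): FL=S FR=S RL=S RR=S
after cmd 3 (t=61): FL=S FR=S RL=S RR=S
after cmd 4 (t=70): FL=W FR=S RL=S RR=S
after cmd 5 (t=76): FL=S FR=S RL=S RR=W


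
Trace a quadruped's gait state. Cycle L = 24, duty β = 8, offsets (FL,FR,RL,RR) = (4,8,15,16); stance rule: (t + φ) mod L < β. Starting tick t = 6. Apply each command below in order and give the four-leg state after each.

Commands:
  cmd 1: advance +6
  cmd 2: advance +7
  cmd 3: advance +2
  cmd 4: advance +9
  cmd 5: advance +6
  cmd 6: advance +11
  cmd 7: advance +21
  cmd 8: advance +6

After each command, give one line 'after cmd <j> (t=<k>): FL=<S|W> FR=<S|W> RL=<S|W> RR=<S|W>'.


start t=6: FL=W FR=W RL=W RR=W
cmd 1: advance +6 → t=12, phase=(16,20,3,4) → FL=W FR=W RL=S RR=S
cmd 2: advance +7 → t=19, phase=(23,3,10,11) → FL=W FR=S RL=W RR=W
cmd 3: advance +2 → t=21, phase=(1,5,12,13) → FL=S FR=S RL=W RR=W
cmd 4: advance +9 → t=30, phase=(10,14,21,22) → FL=W FR=W RL=W RR=W
cmd 5: advance +6 → t=36, phase=(16,20,3,4) → FL=W FR=W RL=S RR=S
cmd 6: advance +11 → t=47, phase=(3,7,14,15) → FL=S FR=S RL=W RR=W
cmd 7: advance +21 → t=68, phase=(0,4,11,12) → FL=S FR=S RL=W RR=W
cmd 8: advance +6 → t=74, phase=(6,10,17,18) → FL=S FR=W RL=W RR=W

after cmd 1 (t=12): FL=W FR=W RL=S RR=S
after cmd 2 (t=19): FL=W FR=S RL=W RR=W
after cmd 3 (t=21): FL=S FR=S RL=W RR=W
after cmd 4 (t=30): FL=W FR=W RL=W RR=W
after cmd 5 (t=36): FL=W FR=W RL=S RR=S
after cmd 6 (t=47): FL=S FR=S RL=W RR=W
after cmd 7 (t=68): FL=S FR=S RL=W RR=W
after cmd 8 (t=74): FL=S FR=W RL=W RR=W


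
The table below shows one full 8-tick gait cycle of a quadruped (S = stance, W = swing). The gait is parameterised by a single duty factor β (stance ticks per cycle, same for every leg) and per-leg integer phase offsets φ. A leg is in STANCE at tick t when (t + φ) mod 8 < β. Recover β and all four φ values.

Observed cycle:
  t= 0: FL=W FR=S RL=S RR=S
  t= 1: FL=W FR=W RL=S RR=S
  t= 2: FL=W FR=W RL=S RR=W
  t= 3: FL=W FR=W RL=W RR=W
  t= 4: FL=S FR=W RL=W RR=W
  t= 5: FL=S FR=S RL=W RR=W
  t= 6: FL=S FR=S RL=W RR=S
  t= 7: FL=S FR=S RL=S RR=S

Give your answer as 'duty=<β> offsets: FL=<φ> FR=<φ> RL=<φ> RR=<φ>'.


duty=4 offsets: FL=4 FR=3 RL=1 RR=2

duty β = stance ticks per leg = 4
FL: stance ticks = 4; W→S at t=4 → φ=4
FR: stance ticks = 4; W→S at t=5 → φ=3
RL: stance ticks = 4; W→S at t=7 → φ=1
RR: stance ticks = 4; W→S at t=6 → φ=2


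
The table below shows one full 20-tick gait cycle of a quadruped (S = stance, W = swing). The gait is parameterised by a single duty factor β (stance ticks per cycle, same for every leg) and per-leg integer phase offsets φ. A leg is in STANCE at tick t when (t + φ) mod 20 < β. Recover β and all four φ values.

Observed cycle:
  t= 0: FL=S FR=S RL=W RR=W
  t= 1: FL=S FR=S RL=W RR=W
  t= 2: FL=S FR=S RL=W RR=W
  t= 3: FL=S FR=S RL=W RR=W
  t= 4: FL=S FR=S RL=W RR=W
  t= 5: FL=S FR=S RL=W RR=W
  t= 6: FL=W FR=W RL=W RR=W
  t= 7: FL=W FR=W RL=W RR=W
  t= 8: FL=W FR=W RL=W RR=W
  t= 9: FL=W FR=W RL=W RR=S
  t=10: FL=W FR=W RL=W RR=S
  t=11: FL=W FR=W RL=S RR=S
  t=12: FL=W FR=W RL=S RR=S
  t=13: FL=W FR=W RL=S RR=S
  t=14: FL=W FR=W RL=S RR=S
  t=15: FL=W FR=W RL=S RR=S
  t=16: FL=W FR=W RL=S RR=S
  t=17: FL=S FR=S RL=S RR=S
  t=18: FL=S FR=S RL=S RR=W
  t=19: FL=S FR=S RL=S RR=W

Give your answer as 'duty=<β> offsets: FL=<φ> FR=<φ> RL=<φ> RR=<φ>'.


duty β = stance ticks per leg = 9
FL: stance ticks = 9; W→S at t=17 → φ=3
FR: stance ticks = 9; W→S at t=17 → φ=3
RL: stance ticks = 9; W→S at t=11 → φ=9
RR: stance ticks = 9; W→S at t=9 → φ=11

duty=9 offsets: FL=3 FR=3 RL=9 RR=11


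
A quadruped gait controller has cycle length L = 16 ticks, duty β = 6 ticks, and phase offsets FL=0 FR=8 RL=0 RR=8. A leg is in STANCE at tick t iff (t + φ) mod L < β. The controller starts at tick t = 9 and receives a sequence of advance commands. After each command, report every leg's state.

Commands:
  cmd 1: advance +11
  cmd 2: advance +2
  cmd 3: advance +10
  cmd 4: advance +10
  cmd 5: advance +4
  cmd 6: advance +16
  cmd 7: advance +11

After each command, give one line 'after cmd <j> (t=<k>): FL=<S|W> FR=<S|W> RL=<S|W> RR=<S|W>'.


after cmd 1 (t=20): FL=S FR=W RL=S RR=W
after cmd 2 (t=22): FL=W FR=W RL=W RR=W
after cmd 3 (t=32): FL=S FR=W RL=S RR=W
after cmd 4 (t=42): FL=W FR=S RL=W RR=S
after cmd 5 (t=46): FL=W FR=W RL=W RR=W
after cmd 6 (t=62): FL=W FR=W RL=W RR=W
after cmd 7 (t=73): FL=W FR=S RL=W RR=S

start t=9: FL=W FR=S RL=W RR=S
cmd 1: advance +11 → t=20, phase=(4,12,4,12) → FL=S FR=W RL=S RR=W
cmd 2: advance +2 → t=22, phase=(6,14,6,14) → FL=W FR=W RL=W RR=W
cmd 3: advance +10 → t=32, phase=(0,8,0,8) → FL=S FR=W RL=S RR=W
cmd 4: advance +10 → t=42, phase=(10,2,10,2) → FL=W FR=S RL=W RR=S
cmd 5: advance +4 → t=46, phase=(14,6,14,6) → FL=W FR=W RL=W RR=W
cmd 6: advance +16 → t=62, phase=(14,6,14,6) → FL=W FR=W RL=W RR=W
cmd 7: advance +11 → t=73, phase=(9,1,9,1) → FL=W FR=S RL=W RR=S


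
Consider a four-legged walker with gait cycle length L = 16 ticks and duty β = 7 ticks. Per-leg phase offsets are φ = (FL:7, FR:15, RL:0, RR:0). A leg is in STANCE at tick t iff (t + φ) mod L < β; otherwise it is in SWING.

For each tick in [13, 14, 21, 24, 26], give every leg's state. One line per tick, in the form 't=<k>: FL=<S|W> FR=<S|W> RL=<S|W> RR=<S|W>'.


t=13: phase=(4,12,13,13) vs β=7 → FL=S FR=W RL=W RR=W
t=14: phase=(5,13,14,14) vs β=7 → FL=S FR=W RL=W RR=W
t=21: phase=(12,4,5,5) vs β=7 → FL=W FR=S RL=S RR=S
t=24: phase=(15,7,8,8) vs β=7 → FL=W FR=W RL=W RR=W
t=26: phase=(1,9,10,10) vs β=7 → FL=S FR=W RL=W RR=W

t=13: FL=S FR=W RL=W RR=W
t=14: FL=S FR=W RL=W RR=W
t=21: FL=W FR=S RL=S RR=S
t=24: FL=W FR=W RL=W RR=W
t=26: FL=S FR=W RL=W RR=W


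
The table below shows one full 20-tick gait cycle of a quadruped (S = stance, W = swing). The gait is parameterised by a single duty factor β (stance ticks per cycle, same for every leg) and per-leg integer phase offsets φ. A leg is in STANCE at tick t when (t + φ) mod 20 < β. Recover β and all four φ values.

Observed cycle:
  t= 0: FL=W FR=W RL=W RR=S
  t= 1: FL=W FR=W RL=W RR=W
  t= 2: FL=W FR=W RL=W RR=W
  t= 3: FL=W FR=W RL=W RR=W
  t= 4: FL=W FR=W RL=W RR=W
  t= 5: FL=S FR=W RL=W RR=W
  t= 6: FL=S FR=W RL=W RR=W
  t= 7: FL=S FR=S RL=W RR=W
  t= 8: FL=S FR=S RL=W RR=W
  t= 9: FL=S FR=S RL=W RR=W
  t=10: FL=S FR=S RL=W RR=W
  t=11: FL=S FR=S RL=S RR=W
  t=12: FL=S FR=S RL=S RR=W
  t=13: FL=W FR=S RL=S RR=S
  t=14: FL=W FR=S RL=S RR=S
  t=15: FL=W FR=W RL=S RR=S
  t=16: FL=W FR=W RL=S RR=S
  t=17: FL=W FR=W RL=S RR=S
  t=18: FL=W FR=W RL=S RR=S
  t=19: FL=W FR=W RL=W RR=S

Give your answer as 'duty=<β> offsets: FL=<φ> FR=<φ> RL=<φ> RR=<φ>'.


duty β = stance ticks per leg = 8
FL: stance ticks = 8; W→S at t=5 → φ=15
FR: stance ticks = 8; W→S at t=7 → φ=13
RL: stance ticks = 8; W→S at t=11 → φ=9
RR: stance ticks = 8; W→S at t=13 → φ=7

duty=8 offsets: FL=15 FR=13 RL=9 RR=7


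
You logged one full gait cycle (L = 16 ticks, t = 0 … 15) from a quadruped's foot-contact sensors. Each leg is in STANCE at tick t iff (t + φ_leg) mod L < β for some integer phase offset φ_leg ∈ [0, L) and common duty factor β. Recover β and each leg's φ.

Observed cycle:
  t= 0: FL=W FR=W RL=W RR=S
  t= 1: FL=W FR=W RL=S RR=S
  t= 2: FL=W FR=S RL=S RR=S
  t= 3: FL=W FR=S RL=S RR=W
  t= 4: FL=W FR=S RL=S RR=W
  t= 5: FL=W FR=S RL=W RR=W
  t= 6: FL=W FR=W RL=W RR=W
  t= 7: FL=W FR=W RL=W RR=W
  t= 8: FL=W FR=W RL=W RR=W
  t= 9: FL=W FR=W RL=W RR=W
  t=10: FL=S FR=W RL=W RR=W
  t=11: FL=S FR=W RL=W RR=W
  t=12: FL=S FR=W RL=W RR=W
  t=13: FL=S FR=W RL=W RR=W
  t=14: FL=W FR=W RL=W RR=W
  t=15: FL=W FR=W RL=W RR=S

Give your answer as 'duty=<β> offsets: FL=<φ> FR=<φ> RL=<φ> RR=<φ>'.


duty β = stance ticks per leg = 4
FL: stance ticks = 4; W→S at t=10 → φ=6
FR: stance ticks = 4; W→S at t=2 → φ=14
RL: stance ticks = 4; W→S at t=1 → φ=15
RR: stance ticks = 4; W→S at t=15 → φ=1

duty=4 offsets: FL=6 FR=14 RL=15 RR=1


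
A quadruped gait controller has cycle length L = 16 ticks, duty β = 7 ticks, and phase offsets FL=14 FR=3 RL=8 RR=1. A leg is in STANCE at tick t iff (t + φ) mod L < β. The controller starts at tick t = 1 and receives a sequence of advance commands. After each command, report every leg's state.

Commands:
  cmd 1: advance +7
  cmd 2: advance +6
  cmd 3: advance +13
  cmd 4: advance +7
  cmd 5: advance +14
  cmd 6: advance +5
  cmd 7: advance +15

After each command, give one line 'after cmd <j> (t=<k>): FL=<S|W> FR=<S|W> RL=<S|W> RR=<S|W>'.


start t=1: FL=W FR=S RL=W RR=S
cmd 1: advance +7 → t=8, phase=(6,11,0,9) → FL=S FR=W RL=S RR=W
cmd 2: advance +6 → t=14, phase=(12,1,6,15) → FL=W FR=S RL=S RR=W
cmd 3: advance +13 → t=27, phase=(9,14,3,12) → FL=W FR=W RL=S RR=W
cmd 4: advance +7 → t=34, phase=(0,5,10,3) → FL=S FR=S RL=W RR=S
cmd 5: advance +14 → t=48, phase=(14,3,8,1) → FL=W FR=S RL=W RR=S
cmd 6: advance +5 → t=53, phase=(3,8,13,6) → FL=S FR=W RL=W RR=S
cmd 7: advance +15 → t=68, phase=(2,7,12,5) → FL=S FR=W RL=W RR=S

after cmd 1 (t=8): FL=S FR=W RL=S RR=W
after cmd 2 (t=14): FL=W FR=S RL=S RR=W
after cmd 3 (t=27): FL=W FR=W RL=S RR=W
after cmd 4 (t=34): FL=S FR=S RL=W RR=S
after cmd 5 (t=48): FL=W FR=S RL=W RR=S
after cmd 6 (t=53): FL=S FR=W RL=W RR=S
after cmd 7 (t=68): FL=S FR=W RL=W RR=S


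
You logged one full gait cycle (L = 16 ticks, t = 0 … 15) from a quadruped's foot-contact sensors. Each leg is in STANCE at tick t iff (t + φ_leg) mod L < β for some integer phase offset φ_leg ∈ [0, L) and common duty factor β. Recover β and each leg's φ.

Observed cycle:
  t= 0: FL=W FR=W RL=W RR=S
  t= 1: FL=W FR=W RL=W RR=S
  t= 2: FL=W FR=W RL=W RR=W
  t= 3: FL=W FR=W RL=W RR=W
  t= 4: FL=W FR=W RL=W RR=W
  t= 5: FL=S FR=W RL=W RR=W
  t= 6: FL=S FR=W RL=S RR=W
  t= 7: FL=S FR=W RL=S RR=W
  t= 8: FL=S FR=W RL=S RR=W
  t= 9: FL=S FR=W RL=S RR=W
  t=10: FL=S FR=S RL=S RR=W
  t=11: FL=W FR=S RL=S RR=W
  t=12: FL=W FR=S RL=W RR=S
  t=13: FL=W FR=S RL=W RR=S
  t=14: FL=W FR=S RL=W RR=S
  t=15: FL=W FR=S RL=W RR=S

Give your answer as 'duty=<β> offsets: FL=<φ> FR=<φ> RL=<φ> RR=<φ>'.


duty=6 offsets: FL=11 FR=6 RL=10 RR=4

duty β = stance ticks per leg = 6
FL: stance ticks = 6; W→S at t=5 → φ=11
FR: stance ticks = 6; W→S at t=10 → φ=6
RL: stance ticks = 6; W→S at t=6 → φ=10
RR: stance ticks = 6; W→S at t=12 → φ=4


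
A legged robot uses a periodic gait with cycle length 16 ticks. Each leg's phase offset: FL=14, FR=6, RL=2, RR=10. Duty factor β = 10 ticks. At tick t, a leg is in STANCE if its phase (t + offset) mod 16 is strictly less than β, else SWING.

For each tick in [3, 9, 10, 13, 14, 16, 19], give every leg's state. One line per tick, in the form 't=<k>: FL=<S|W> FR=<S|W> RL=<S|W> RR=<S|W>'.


t=3: FL=S FR=S RL=S RR=W
t=9: FL=S FR=W RL=W RR=S
t=10: FL=S FR=S RL=W RR=S
t=13: FL=W FR=S RL=W RR=S
t=14: FL=W FR=S RL=S RR=S
t=16: FL=W FR=S RL=S RR=W
t=19: FL=S FR=S RL=S RR=W

t=3: phase=(1,9,5,13) vs β=10 → FL=S FR=S RL=S RR=W
t=9: phase=(7,15,11,3) vs β=10 → FL=S FR=W RL=W RR=S
t=10: phase=(8,0,12,4) vs β=10 → FL=S FR=S RL=W RR=S
t=13: phase=(11,3,15,7) vs β=10 → FL=W FR=S RL=W RR=S
t=14: phase=(12,4,0,8) vs β=10 → FL=W FR=S RL=S RR=S
t=16: phase=(14,6,2,10) vs β=10 → FL=W FR=S RL=S RR=W
t=19: phase=(1,9,5,13) vs β=10 → FL=S FR=S RL=S RR=W


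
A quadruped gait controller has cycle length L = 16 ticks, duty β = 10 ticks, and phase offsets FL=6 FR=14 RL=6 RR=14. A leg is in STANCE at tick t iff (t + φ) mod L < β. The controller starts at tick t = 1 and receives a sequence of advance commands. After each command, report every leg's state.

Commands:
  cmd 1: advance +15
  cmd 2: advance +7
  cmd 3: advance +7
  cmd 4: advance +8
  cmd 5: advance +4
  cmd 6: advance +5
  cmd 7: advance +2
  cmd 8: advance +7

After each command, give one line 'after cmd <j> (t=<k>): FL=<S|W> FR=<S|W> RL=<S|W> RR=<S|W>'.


start t=1: FL=S FR=W RL=S RR=W
cmd 1: advance +15 → t=16, phase=(6,14,6,14) → FL=S FR=W RL=S RR=W
cmd 2: advance +7 → t=23, phase=(13,5,13,5) → FL=W FR=S RL=W RR=S
cmd 3: advance +7 → t=30, phase=(4,12,4,12) → FL=S FR=W RL=S RR=W
cmd 4: advance +8 → t=38, phase=(12,4,12,4) → FL=W FR=S RL=W RR=S
cmd 5: advance +4 → t=42, phase=(0,8,0,8) → FL=S FR=S RL=S RR=S
cmd 6: advance +5 → t=47, phase=(5,13,5,13) → FL=S FR=W RL=S RR=W
cmd 7: advance +2 → t=49, phase=(7,15,7,15) → FL=S FR=W RL=S RR=W
cmd 8: advance +7 → t=56, phase=(14,6,14,6) → FL=W FR=S RL=W RR=S

after cmd 1 (t=16): FL=S FR=W RL=S RR=W
after cmd 2 (t=23): FL=W FR=S RL=W RR=S
after cmd 3 (t=30): FL=S FR=W RL=S RR=W
after cmd 4 (t=38): FL=W FR=S RL=W RR=S
after cmd 5 (t=42): FL=S FR=S RL=S RR=S
after cmd 6 (t=47): FL=S FR=W RL=S RR=W
after cmd 7 (t=49): FL=S FR=W RL=S RR=W
after cmd 8 (t=56): FL=W FR=S RL=W RR=S


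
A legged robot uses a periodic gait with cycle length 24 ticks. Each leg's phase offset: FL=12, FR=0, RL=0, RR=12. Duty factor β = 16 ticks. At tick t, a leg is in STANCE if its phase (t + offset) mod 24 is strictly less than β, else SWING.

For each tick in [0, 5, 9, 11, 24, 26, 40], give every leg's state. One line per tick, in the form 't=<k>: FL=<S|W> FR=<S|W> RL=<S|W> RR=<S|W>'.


t=0: FL=S FR=S RL=S RR=S
t=5: FL=W FR=S RL=S RR=W
t=9: FL=W FR=S RL=S RR=W
t=11: FL=W FR=S RL=S RR=W
t=24: FL=S FR=S RL=S RR=S
t=26: FL=S FR=S RL=S RR=S
t=40: FL=S FR=W RL=W RR=S

t=0: phase=(12,0,0,12) vs β=16 → FL=S FR=S RL=S RR=S
t=5: phase=(17,5,5,17) vs β=16 → FL=W FR=S RL=S RR=W
t=9: phase=(21,9,9,21) vs β=16 → FL=W FR=S RL=S RR=W
t=11: phase=(23,11,11,23) vs β=16 → FL=W FR=S RL=S RR=W
t=24: phase=(12,0,0,12) vs β=16 → FL=S FR=S RL=S RR=S
t=26: phase=(14,2,2,14) vs β=16 → FL=S FR=S RL=S RR=S
t=40: phase=(4,16,16,4) vs β=16 → FL=S FR=W RL=W RR=S


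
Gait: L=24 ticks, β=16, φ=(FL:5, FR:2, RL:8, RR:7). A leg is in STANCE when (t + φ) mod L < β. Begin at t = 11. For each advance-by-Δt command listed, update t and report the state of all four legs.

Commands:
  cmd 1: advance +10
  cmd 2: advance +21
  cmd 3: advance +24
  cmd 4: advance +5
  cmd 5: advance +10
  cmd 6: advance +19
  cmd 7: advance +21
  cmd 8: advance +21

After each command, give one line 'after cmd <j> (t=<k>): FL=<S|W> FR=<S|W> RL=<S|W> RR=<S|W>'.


after cmd 1 (t=21): FL=S FR=W RL=S RR=S
after cmd 2 (t=42): FL=W FR=W RL=S RR=S
after cmd 3 (t=66): FL=W FR=W RL=S RR=S
after cmd 4 (t=71): FL=S FR=S RL=S RR=S
after cmd 5 (t=81): FL=S FR=S RL=W RR=W
after cmd 6 (t=100): FL=S FR=S RL=S RR=S
after cmd 7 (t=121): FL=S FR=S RL=S RR=S
after cmd 8 (t=142): FL=S FR=S RL=S RR=S

start t=11: FL=W FR=S RL=W RR=W
cmd 1: advance +10 → t=21, phase=(2,23,5,4) → FL=S FR=W RL=S RR=S
cmd 2: advance +21 → t=42, phase=(23,20,2,1) → FL=W FR=W RL=S RR=S
cmd 3: advance +24 → t=66, phase=(23,20,2,1) → FL=W FR=W RL=S RR=S
cmd 4: advance +5 → t=71, phase=(4,1,7,6) → FL=S FR=S RL=S RR=S
cmd 5: advance +10 → t=81, phase=(14,11,17,16) → FL=S FR=S RL=W RR=W
cmd 6: advance +19 → t=100, phase=(9,6,12,11) → FL=S FR=S RL=S RR=S
cmd 7: advance +21 → t=121, phase=(6,3,9,8) → FL=S FR=S RL=S RR=S
cmd 8: advance +21 → t=142, phase=(3,0,6,5) → FL=S FR=S RL=S RR=S


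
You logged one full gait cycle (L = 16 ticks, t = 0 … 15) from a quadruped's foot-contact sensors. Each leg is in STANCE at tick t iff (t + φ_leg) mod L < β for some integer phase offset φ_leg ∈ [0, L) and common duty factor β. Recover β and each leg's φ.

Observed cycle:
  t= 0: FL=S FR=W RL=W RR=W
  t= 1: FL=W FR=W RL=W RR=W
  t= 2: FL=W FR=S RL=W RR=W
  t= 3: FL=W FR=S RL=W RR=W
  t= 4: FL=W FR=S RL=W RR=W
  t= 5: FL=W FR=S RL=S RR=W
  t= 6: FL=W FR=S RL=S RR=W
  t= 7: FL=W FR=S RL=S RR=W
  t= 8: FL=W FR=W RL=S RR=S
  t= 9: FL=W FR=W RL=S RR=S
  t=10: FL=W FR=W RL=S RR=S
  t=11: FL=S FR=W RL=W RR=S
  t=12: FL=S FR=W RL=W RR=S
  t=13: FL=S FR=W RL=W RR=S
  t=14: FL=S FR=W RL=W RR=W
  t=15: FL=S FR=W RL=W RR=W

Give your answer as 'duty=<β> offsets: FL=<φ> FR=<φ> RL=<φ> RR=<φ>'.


duty β = stance ticks per leg = 6
FL: stance ticks = 6; W→S at t=11 → φ=5
FR: stance ticks = 6; W→S at t=2 → φ=14
RL: stance ticks = 6; W→S at t=5 → φ=11
RR: stance ticks = 6; W→S at t=8 → φ=8

duty=6 offsets: FL=5 FR=14 RL=11 RR=8


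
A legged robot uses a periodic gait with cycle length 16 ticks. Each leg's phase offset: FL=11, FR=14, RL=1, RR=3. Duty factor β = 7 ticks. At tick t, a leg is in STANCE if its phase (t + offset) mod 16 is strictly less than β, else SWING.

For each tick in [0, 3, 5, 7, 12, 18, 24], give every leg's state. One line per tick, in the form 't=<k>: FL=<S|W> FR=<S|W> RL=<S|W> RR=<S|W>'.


t=0: FL=W FR=W RL=S RR=S
t=3: FL=W FR=S RL=S RR=S
t=5: FL=S FR=S RL=S RR=W
t=7: FL=S FR=S RL=W RR=W
t=12: FL=W FR=W RL=W RR=W
t=18: FL=W FR=S RL=S RR=S
t=24: FL=S FR=S RL=W RR=W

t=0: phase=(11,14,1,3) vs β=7 → FL=W FR=W RL=S RR=S
t=3: phase=(14,1,4,6) vs β=7 → FL=W FR=S RL=S RR=S
t=5: phase=(0,3,6,8) vs β=7 → FL=S FR=S RL=S RR=W
t=7: phase=(2,5,8,10) vs β=7 → FL=S FR=S RL=W RR=W
t=12: phase=(7,10,13,15) vs β=7 → FL=W FR=W RL=W RR=W
t=18: phase=(13,0,3,5) vs β=7 → FL=W FR=S RL=S RR=S
t=24: phase=(3,6,9,11) vs β=7 → FL=S FR=S RL=W RR=W


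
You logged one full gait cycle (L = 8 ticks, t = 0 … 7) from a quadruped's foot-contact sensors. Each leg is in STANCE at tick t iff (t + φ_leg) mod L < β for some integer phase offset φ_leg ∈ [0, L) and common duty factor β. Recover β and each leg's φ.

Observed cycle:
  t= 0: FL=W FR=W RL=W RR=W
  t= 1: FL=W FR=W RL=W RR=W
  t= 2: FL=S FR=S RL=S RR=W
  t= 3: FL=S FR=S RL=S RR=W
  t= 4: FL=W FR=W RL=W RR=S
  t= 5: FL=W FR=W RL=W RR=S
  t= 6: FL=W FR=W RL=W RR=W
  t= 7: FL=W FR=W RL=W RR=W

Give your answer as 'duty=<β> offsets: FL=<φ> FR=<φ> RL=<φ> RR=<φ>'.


duty β = stance ticks per leg = 2
FL: stance ticks = 2; W→S at t=2 → φ=6
FR: stance ticks = 2; W→S at t=2 → φ=6
RL: stance ticks = 2; W→S at t=2 → φ=6
RR: stance ticks = 2; W→S at t=4 → φ=4

duty=2 offsets: FL=6 FR=6 RL=6 RR=4


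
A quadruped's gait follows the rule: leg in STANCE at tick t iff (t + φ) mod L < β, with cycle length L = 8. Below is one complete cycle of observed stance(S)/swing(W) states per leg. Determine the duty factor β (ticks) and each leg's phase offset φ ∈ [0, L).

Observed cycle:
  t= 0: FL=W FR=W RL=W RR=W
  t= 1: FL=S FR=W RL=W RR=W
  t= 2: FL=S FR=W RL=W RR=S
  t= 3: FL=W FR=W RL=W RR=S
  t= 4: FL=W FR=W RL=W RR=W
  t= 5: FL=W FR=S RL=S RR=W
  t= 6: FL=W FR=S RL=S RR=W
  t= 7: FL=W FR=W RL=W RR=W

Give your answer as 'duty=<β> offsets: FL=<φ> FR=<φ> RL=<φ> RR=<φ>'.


duty β = stance ticks per leg = 2
FL: stance ticks = 2; W→S at t=1 → φ=7
FR: stance ticks = 2; W→S at t=5 → φ=3
RL: stance ticks = 2; W→S at t=5 → φ=3
RR: stance ticks = 2; W→S at t=2 → φ=6

duty=2 offsets: FL=7 FR=3 RL=3 RR=6


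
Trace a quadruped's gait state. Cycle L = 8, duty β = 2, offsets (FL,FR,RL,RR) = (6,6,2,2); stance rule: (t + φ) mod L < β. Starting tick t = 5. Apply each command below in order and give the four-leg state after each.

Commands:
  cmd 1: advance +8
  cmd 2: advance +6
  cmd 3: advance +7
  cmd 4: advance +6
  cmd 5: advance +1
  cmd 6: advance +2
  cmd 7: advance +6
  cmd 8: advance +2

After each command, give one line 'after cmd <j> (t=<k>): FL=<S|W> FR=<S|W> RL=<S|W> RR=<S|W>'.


after cmd 1 (t=13): FL=W FR=W RL=W RR=W
after cmd 2 (t=19): FL=S FR=S RL=W RR=W
after cmd 3 (t=26): FL=S FR=S RL=W RR=W
after cmd 4 (t=32): FL=W FR=W RL=W RR=W
after cmd 5 (t=33): FL=W FR=W RL=W RR=W
after cmd 6 (t=35): FL=S FR=S RL=W RR=W
after cmd 7 (t=41): FL=W FR=W RL=W RR=W
after cmd 8 (t=43): FL=S FR=S RL=W RR=W

start t=5: FL=W FR=W RL=W RR=W
cmd 1: advance +8 → t=13, phase=(3,3,7,7) → FL=W FR=W RL=W RR=W
cmd 2: advance +6 → t=19, phase=(1,1,5,5) → FL=S FR=S RL=W RR=W
cmd 3: advance +7 → t=26, phase=(0,0,4,4) → FL=S FR=S RL=W RR=W
cmd 4: advance +6 → t=32, phase=(6,6,2,2) → FL=W FR=W RL=W RR=W
cmd 5: advance +1 → t=33, phase=(7,7,3,3) → FL=W FR=W RL=W RR=W
cmd 6: advance +2 → t=35, phase=(1,1,5,5) → FL=S FR=S RL=W RR=W
cmd 7: advance +6 → t=41, phase=(7,7,3,3) → FL=W FR=W RL=W RR=W
cmd 8: advance +2 → t=43, phase=(1,1,5,5) → FL=S FR=S RL=W RR=W


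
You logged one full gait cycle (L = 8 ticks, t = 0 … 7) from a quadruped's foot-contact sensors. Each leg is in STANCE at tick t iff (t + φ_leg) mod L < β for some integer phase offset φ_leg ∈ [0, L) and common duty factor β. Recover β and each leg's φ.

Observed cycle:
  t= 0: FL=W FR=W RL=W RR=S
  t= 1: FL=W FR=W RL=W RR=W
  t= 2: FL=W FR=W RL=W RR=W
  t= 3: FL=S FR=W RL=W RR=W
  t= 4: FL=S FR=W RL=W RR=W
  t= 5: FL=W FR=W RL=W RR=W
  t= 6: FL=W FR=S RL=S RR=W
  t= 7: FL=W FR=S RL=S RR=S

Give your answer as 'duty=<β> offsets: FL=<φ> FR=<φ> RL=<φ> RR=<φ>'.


duty=2 offsets: FL=5 FR=2 RL=2 RR=1

duty β = stance ticks per leg = 2
FL: stance ticks = 2; W→S at t=3 → φ=5
FR: stance ticks = 2; W→S at t=6 → φ=2
RL: stance ticks = 2; W→S at t=6 → φ=2
RR: stance ticks = 2; W→S at t=7 → φ=1


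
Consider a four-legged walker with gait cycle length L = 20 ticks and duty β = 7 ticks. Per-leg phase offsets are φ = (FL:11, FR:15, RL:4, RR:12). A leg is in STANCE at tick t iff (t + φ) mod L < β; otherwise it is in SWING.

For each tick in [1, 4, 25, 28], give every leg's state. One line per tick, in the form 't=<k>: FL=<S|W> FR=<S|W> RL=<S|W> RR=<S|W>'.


t=1: phase=(12,16,5,13) vs β=7 → FL=W FR=W RL=S RR=W
t=4: phase=(15,19,8,16) vs β=7 → FL=W FR=W RL=W RR=W
t=25: phase=(16,0,9,17) vs β=7 → FL=W FR=S RL=W RR=W
t=28: phase=(19,3,12,0) vs β=7 → FL=W FR=S RL=W RR=S

t=1: FL=W FR=W RL=S RR=W
t=4: FL=W FR=W RL=W RR=W
t=25: FL=W FR=S RL=W RR=W
t=28: FL=W FR=S RL=W RR=S


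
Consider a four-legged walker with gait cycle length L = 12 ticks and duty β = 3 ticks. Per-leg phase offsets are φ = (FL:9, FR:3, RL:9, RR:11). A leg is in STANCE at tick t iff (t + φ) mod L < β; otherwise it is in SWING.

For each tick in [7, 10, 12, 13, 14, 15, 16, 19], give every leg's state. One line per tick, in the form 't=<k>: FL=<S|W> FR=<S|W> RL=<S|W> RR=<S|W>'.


t=7: FL=W FR=W RL=W RR=W
t=10: FL=W FR=S RL=W RR=W
t=12: FL=W FR=W RL=W RR=W
t=13: FL=W FR=W RL=W RR=S
t=14: FL=W FR=W RL=W RR=S
t=15: FL=S FR=W RL=S RR=S
t=16: FL=S FR=W RL=S RR=W
t=19: FL=W FR=W RL=W RR=W

t=7: phase=(4,10,4,6) vs β=3 → FL=W FR=W RL=W RR=W
t=10: phase=(7,1,7,9) vs β=3 → FL=W FR=S RL=W RR=W
t=12: phase=(9,3,9,11) vs β=3 → FL=W FR=W RL=W RR=W
t=13: phase=(10,4,10,0) vs β=3 → FL=W FR=W RL=W RR=S
t=14: phase=(11,5,11,1) vs β=3 → FL=W FR=W RL=W RR=S
t=15: phase=(0,6,0,2) vs β=3 → FL=S FR=W RL=S RR=S
t=16: phase=(1,7,1,3) vs β=3 → FL=S FR=W RL=S RR=W
t=19: phase=(4,10,4,6) vs β=3 → FL=W FR=W RL=W RR=W


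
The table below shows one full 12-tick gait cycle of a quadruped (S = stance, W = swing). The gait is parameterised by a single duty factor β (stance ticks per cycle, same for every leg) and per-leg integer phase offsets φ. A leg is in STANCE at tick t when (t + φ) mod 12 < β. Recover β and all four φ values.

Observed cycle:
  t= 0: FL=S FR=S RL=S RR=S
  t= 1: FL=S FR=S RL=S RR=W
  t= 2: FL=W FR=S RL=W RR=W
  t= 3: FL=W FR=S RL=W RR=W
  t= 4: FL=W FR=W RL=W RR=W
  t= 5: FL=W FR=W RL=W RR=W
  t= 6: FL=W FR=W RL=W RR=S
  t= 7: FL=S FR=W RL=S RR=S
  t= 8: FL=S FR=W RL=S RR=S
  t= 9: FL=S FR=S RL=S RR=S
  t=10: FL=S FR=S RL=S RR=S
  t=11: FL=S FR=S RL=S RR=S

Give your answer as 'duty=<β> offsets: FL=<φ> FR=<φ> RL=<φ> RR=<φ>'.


duty β = stance ticks per leg = 7
FL: stance ticks = 7; W→S at t=7 → φ=5
FR: stance ticks = 7; W→S at t=9 → φ=3
RL: stance ticks = 7; W→S at t=7 → φ=5
RR: stance ticks = 7; W→S at t=6 → φ=6

duty=7 offsets: FL=5 FR=3 RL=5 RR=6


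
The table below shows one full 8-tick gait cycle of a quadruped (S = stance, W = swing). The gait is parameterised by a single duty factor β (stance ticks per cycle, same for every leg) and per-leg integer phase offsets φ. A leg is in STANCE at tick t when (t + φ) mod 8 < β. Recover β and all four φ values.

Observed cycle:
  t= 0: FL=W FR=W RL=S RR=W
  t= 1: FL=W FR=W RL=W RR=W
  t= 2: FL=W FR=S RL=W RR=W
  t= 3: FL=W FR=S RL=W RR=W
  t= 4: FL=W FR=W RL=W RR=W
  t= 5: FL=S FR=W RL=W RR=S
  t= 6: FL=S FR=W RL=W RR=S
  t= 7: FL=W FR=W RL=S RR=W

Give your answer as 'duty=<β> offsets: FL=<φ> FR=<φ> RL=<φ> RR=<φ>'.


duty β = stance ticks per leg = 2
FL: stance ticks = 2; W→S at t=5 → φ=3
FR: stance ticks = 2; W→S at t=2 → φ=6
RL: stance ticks = 2; W→S at t=7 → φ=1
RR: stance ticks = 2; W→S at t=5 → φ=3

duty=2 offsets: FL=3 FR=6 RL=1 RR=3


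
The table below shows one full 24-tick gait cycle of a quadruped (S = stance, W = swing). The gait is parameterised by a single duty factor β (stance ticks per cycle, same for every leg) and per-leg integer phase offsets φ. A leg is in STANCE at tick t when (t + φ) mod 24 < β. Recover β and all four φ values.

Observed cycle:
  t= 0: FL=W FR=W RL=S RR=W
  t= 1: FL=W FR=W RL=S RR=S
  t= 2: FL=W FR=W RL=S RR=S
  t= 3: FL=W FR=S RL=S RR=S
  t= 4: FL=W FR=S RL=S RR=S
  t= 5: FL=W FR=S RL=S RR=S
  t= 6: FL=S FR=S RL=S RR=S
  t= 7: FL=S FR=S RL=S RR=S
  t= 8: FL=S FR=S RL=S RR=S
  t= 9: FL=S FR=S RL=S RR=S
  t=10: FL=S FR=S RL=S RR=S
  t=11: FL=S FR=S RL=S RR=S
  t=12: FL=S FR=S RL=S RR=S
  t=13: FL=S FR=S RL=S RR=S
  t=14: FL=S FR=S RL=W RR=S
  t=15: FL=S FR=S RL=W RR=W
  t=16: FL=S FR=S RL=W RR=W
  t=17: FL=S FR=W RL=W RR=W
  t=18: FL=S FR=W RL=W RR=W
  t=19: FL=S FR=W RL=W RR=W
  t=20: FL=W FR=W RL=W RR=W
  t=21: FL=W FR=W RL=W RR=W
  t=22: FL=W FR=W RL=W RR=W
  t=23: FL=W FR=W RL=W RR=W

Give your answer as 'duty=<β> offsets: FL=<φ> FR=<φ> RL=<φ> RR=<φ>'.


duty β = stance ticks per leg = 14
FL: stance ticks = 14; W→S at t=6 → φ=18
FR: stance ticks = 14; W→S at t=3 → φ=21
RL: stance ticks = 14; W→S at t=0 → φ=0
RR: stance ticks = 14; W→S at t=1 → φ=23

duty=14 offsets: FL=18 FR=21 RL=0 RR=23


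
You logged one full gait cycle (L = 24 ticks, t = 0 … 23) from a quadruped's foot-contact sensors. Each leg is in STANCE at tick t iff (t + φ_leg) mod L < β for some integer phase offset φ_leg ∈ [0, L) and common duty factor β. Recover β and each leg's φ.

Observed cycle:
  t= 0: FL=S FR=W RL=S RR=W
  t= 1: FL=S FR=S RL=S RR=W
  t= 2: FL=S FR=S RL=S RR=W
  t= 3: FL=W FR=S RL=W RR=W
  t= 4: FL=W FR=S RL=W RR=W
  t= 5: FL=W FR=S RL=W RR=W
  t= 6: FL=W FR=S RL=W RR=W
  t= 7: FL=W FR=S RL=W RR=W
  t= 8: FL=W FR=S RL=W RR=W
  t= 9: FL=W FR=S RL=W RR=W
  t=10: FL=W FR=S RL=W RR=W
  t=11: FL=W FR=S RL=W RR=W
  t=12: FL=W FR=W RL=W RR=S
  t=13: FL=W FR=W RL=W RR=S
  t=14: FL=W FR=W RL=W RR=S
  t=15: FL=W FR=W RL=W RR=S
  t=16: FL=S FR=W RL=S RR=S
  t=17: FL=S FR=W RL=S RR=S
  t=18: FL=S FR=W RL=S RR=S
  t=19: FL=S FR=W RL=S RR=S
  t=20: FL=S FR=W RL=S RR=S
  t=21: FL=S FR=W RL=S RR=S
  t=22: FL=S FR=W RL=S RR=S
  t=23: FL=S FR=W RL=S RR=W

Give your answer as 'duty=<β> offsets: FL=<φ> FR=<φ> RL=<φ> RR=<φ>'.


duty β = stance ticks per leg = 11
FL: stance ticks = 11; W→S at t=16 → φ=8
FR: stance ticks = 11; W→S at t=1 → φ=23
RL: stance ticks = 11; W→S at t=16 → φ=8
RR: stance ticks = 11; W→S at t=12 → φ=12

duty=11 offsets: FL=8 FR=23 RL=8 RR=12


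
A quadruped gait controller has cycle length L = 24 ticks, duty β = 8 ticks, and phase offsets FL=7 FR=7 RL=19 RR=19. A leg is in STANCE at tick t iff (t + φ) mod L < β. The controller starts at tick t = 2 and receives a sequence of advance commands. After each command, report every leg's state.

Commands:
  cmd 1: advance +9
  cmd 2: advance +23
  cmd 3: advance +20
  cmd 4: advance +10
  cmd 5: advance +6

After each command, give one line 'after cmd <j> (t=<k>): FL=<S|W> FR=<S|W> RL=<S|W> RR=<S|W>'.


after cmd 1 (t=11): FL=W FR=W RL=S RR=S
after cmd 2 (t=34): FL=W FR=W RL=S RR=S
after cmd 3 (t=54): FL=W FR=W RL=S RR=S
after cmd 4 (t=64): FL=W FR=W RL=W RR=W
after cmd 5 (t=70): FL=S FR=S RL=W RR=W

start t=2: FL=W FR=W RL=W RR=W
cmd 1: advance +9 → t=11, phase=(18,18,6,6) → FL=W FR=W RL=S RR=S
cmd 2: advance +23 → t=34, phase=(17,17,5,5) → FL=W FR=W RL=S RR=S
cmd 3: advance +20 → t=54, phase=(13,13,1,1) → FL=W FR=W RL=S RR=S
cmd 4: advance +10 → t=64, phase=(23,23,11,11) → FL=W FR=W RL=W RR=W
cmd 5: advance +6 → t=70, phase=(5,5,17,17) → FL=S FR=S RL=W RR=W
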